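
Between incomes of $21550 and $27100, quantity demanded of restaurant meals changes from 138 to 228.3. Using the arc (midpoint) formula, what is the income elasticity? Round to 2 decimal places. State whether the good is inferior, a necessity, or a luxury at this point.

2.16 (luxury)

ΔQ = 228.3 − 138 = 90.3; midpoint Q̄ = (138 + 228.3)/2 = 183.15.
ΔI = 27100 − 21550 = 5550; midpoint Ī = (21550 + 27100)/2 = 24325.
η = (ΔQ/Q̄) ÷ (ΔI/Ī) = (90.3/183.15) ÷ (5550/24325) = 2.16.
η > 1 ⇒ luxury.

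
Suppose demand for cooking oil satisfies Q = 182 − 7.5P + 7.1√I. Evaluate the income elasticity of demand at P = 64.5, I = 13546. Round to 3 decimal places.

0.788

At P = 64.5, I = 13546: Q = 524.600.
Holding P constant, ∂Q/∂I = 7.1/(2√I) = 0.0305016.
η_I = (∂Q/∂I)·(I/Q) = 0.0305016 × (13546/524.600) = 0.788.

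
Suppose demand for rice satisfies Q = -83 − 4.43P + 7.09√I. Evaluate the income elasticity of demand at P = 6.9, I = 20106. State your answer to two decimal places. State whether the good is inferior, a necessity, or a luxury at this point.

At P = 6.9, I = 20106: Q = 891.764.
Holding P constant, ∂Q/∂I = 7.09/(2√I) = 0.0250008.
η_I = (∂Q/∂I)·(I/Q) = 0.0250008 × (20106/891.764) = 0.56.
Since 0 < η < 1, this is a necessity.

0.56 (necessity)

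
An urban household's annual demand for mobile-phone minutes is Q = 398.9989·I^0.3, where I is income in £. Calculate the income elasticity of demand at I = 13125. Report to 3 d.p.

For Q = A·I^β the income elasticity is constant and equal to β.
Here β = 0.3, so η = 0.300.

0.300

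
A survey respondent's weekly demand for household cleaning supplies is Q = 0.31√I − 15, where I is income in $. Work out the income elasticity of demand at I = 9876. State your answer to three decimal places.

At I = 9876: Q = 15.807.
dQ/dI = 0.31/(2√I) = 0.0015597 at this income.
η = (dQ/dI)·(I/Q) = 0.0015597 × (9876/15.807) = 0.974.

0.974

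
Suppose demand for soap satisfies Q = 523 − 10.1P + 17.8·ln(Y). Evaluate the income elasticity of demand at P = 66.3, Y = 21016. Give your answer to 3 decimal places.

0.583

At P = 66.3, Y = 21016: Q = 30.534.
Holding P constant, ∂Q/∂Y = 17.8/Y = 0.000846974.
η_Y = (∂Q/∂Y)·(Y/Q) = 0.000846974 × (21016/30.534) = 0.583.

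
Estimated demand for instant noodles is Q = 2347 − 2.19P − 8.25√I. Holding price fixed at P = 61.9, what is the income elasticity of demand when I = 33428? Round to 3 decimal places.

At P = 61.9, I = 33428: Q = 703.065.
Holding P constant, ∂Q/∂I = -8.25/(2√I) = -0.0225615.
η_I = (∂Q/∂I)·(I/Q) = -0.0225615 × (33428/703.065) = -1.073.

-1.073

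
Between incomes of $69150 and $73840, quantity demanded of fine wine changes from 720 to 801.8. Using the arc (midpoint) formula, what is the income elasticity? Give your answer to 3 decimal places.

ΔQ = 801.8 − 720 = 81.8; midpoint Q̄ = (720 + 801.8)/2 = 760.9.
ΔI = 73840 − 69150 = 4690; midpoint Ī = (69150 + 73840)/2 = 71495.
η = (ΔQ/Q̄) ÷ (ΔI/Ī) = (81.8/760.9) ÷ (4690/71495) = 1.639.

1.639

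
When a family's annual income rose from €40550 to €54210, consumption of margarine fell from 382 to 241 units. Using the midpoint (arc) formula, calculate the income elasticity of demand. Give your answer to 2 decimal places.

ΔQ = 241 − 382 = -141; midpoint Q̄ = (382 + 241)/2 = 311.5.
ΔI = 54210 − 40550 = 13660; midpoint Ī = (40550 + 54210)/2 = 47380.
η = (ΔQ/Q̄) ÷ (ΔI/Ī) = (-141/311.5) ÷ (13660/47380) = -1.57.

-1.57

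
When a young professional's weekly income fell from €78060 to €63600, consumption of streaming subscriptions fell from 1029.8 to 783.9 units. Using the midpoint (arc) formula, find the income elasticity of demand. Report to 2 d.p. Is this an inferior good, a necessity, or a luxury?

ΔQ = 783.9 − 1029.8 = -245.9; midpoint Q̄ = (1029.8 + 783.9)/2 = 906.85.
ΔI = 63600 − 78060 = -14460; midpoint Ī = (78060 + 63600)/2 = 70830.
η = (ΔQ/Q̄) ÷ (ΔI/Ī) = (-245.9/906.85) ÷ (-14460/70830) = 1.33.
η > 1 ⇒ luxury.

1.33 (luxury)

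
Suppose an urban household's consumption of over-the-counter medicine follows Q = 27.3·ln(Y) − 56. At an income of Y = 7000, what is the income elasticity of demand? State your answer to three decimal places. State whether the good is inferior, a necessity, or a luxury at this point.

0.147 (necessity)

At Y = 7000: Q = 185.705.
dQ/dY = 27.3/Y = 0.0039 at this income.
η = (dQ/dY)·(Y/Q) = 0.0039 × (7000/185.705) = 0.147.
Since 0 < η < 1, the good is a necessity.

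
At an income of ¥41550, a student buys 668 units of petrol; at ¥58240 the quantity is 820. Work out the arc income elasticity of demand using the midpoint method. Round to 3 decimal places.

0.611

ΔQ = 820 − 668 = 152; midpoint Q̄ = (668 + 820)/2 = 744.
ΔI = 58240 − 41550 = 16690; midpoint Ī = (41550 + 58240)/2 = 49895.
η = (ΔQ/Q̄) ÷ (ΔI/Ī) = (152/744) ÷ (16690/49895) = 0.611.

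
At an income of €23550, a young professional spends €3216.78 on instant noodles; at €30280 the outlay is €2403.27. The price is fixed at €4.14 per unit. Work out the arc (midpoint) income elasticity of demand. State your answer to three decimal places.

-1.158

With a constant price, Q₁ = 3216.78/4.14 = 777.000 and Q₂ = 2403.27/4.14 = 580.500 (equivalently, work directly with expenditure since P cancels).
Midpoint %ΔQ = (2403.27 − 3216.78)/2810.03 = -0.28950; midpoint %ΔI = (30280 − 23550)/26915 = 0.25005.
η = -0.28950 / 0.25005 = -1.158.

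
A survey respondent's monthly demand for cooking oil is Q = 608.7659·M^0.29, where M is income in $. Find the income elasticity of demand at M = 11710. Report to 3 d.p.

For Q = A·M^β the income elasticity is constant and equal to β.
Here β = 0.29, so η = 0.290.

0.290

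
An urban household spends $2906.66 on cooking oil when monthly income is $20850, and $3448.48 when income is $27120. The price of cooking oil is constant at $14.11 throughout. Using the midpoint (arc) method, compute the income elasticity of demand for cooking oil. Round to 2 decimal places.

With a constant price, Q₁ = 2906.66/14.11 = 206.000 and Q₂ = 3448.48/14.11 = 244.400 (equivalently, work directly with expenditure since P cancels).
Midpoint %ΔQ = (3448.48 − 2906.66)/3177.57 = 0.17051; midpoint %ΔI = (27120 − 20850)/23985 = 0.26141.
η = 0.17051 / 0.26141 = 0.65.

0.65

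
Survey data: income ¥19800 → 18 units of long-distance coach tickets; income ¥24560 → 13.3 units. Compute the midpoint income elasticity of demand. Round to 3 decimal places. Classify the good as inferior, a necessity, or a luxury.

ΔQ = 13.3 − 18 = -4.7; midpoint Q̄ = (18 + 13.3)/2 = 15.65.
ΔI = 24560 − 19800 = 4760; midpoint Ī = (19800 + 24560)/2 = 22180.
η = (ΔQ/Q̄) ÷ (ΔI/Ī) = (-4.7/15.65) ÷ (4760/22180) = -1.399.
η < 0 ⇒ inferior good.

-1.399 (inferior good)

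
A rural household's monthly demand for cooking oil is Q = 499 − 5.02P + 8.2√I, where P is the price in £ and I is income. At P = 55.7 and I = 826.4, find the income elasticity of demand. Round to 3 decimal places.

At P = 55.7, I = 826.4: Q = 455.113.
Holding P constant, ∂Q/∂I = 8.2/(2√I) = 0.142623.
η_I = (∂Q/∂I)·(I/Q) = 0.142623 × (826.4/455.113) = 0.259.

0.259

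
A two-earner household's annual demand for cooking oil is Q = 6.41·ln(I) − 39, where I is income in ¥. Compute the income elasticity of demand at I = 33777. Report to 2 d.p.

0.23

At I = 33777: Q = 27.841.
dQ/dI = 6.41/I = 0.000189774 at this income.
η = (dQ/dI)·(I/Q) = 0.000189774 × (33777/27.841) = 0.23.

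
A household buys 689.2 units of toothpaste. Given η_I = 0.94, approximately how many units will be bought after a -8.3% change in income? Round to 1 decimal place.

%ΔQ ≈ η × %ΔI = 0.94 × (-8.3%) = -7.802%.
New Q ≈ 689.2 × (1 − 0.07802) = 635.4.

635.4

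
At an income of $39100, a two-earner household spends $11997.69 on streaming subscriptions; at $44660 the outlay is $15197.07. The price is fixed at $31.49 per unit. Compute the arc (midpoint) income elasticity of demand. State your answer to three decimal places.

1.772

With a constant price, Q₁ = 11997.69/31.49 = 381.000 and Q₂ = 15197.07/31.49 = 482.600 (equivalently, work directly with expenditure since P cancels).
Midpoint %ΔQ = (15197.07 − 11997.69)/13597.38 = 0.23529; midpoint %ΔI = (44660 − 39100)/41880 = 0.13276.
η = 0.23529 / 0.13276 = 1.772.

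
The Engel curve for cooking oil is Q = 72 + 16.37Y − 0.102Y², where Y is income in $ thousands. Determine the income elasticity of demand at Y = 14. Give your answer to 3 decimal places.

At Y = 14: Q = 281.1880.
dQ/dY = 16.37 − 0.204Y = 13.51400.
η = (dQ/dY)·(Y/Q) = 13.51400 × (14/281.1880) = 0.673.

0.673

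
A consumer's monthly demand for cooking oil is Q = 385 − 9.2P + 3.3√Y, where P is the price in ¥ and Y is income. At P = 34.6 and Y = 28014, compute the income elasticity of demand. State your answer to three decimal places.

0.446

At P = 34.6, Y = 28014: Q = 619.014.
Holding P constant, ∂Q/∂Y = 3.3/(2√Y) = 0.00985817.
η_Y = (∂Q/∂Y)·(Y/Q) = 0.00985817 × (28014/619.014) = 0.446.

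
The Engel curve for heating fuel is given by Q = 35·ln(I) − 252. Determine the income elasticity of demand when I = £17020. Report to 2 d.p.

At I = 17020: Q = 88.975.
dQ/dI = 35/I = 0.0020564 at this income.
η = (dQ/dI)·(I/Q) = 0.0020564 × (17020/88.975) = 0.39.

0.39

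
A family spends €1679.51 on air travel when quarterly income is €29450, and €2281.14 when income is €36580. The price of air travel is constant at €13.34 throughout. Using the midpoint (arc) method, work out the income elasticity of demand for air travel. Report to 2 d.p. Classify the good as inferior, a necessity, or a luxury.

1.41 (luxury)

With a constant price, Q₁ = 1679.51/13.34 = 125.900 and Q₂ = 2281.14/13.34 = 171.000 (equivalently, work directly with expenditure since P cancels).
Midpoint %ΔQ = (2281.14 − 1679.51)/1980.32 = 0.30380; midpoint %ΔI = (36580 − 29450)/33015 = 0.21596.
η = 0.30380 / 0.21596 = 1.41.
η > 1 ⇒ luxury.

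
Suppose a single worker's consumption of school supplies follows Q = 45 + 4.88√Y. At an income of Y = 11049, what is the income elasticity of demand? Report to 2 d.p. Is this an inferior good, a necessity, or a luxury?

0.46 (necessity)

At Y = 11049: Q = 557.957.
dQ/dY = 4.88/(2√Y) = 0.0232128 at this income.
η = (dQ/dY)·(Y/Q) = 0.0232128 × (11049/557.957) = 0.46.
Since 0 < η < 1, the good is a necessity.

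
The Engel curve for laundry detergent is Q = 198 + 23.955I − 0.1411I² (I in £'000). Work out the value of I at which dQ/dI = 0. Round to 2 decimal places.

dQ/dI = 23.955 − 0.2822I.
The good is inferior where dQ/dI < 0. Setting dQ/dI = 0 gives I = 23.955 / 0.2822 = 84.89.

84.89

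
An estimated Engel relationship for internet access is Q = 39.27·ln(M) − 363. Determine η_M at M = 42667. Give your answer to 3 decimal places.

At M = 42667: Q = 55.665.
dQ/dM = 39.27/M = 0.000920383 at this income.
η = (dQ/dM)·(M/Q) = 0.000920383 × (42667/55.665) = 0.705.

0.705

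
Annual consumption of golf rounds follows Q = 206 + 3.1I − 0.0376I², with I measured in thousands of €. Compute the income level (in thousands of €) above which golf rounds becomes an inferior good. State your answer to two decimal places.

41.22

dQ/dI = 3.1 − 0.0752I.
The good is inferior where dQ/dI < 0. Setting dQ/dI = 0 gives I = 3.1 / 0.0752 = 41.22.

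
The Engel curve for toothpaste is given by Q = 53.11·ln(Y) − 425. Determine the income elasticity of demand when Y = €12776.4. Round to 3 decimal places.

0.688

At Y = 12776.4: Q = 77.174.
dQ/dY = 53.11/Y = 0.00415688 at this income.
η = (dQ/dY)·(Y/Q) = 0.00415688 × (12776.4/77.174) = 0.688.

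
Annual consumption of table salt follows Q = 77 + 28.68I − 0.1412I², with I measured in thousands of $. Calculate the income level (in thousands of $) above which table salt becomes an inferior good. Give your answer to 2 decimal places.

101.56

dQ/dI = 28.68 − 0.2824I.
The good is inferior where dQ/dI < 0. Setting dQ/dI = 0 gives I = 28.68 / 0.2824 = 101.56.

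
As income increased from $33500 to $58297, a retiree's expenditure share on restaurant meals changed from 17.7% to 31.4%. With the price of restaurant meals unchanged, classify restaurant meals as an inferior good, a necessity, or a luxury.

The budget share rises as income rises, so η > 1.

luxury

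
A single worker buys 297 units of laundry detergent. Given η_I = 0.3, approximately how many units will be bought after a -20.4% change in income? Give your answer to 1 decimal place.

278.8

%ΔQ ≈ η × %ΔI = 0.3 × (-20.4%) = -6.12%.
New Q ≈ 297 × (1 − 0.0612) = 278.8.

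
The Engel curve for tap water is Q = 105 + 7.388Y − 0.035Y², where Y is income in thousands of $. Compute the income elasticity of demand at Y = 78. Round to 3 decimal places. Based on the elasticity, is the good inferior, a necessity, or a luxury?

At Y = 78: Q = 468.3240.
dQ/dY = 7.388 − 0.07Y = 1.92800.
η = (dQ/dY)·(Y/Q) = 1.92800 × (78/468.3240) = 0.321.
0 < η < 1 ⇒ necessity.

0.321 (necessity)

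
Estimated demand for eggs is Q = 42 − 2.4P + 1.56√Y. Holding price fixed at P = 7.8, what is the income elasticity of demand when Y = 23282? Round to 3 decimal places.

0.455

At P = 7.8, Y = 23282: Q = 261.312.
Holding P constant, ∂Q/∂Y = 1.56/(2√Y) = 0.00511192.
η_Y = (∂Q/∂Y)·(Y/Q) = 0.00511192 × (23282/261.312) = 0.455.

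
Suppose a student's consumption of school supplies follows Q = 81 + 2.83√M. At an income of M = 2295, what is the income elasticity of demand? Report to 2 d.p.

0.31

At M = 2295: Q = 216.574.
dQ/dM = 2.83/(2√M) = 0.0295369 at this income.
η = (dQ/dM)·(M/Q) = 0.0295369 × (2295/216.574) = 0.31.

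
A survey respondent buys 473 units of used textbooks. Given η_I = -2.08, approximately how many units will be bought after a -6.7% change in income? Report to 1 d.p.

538.9

%ΔQ ≈ η × %ΔI = -2.08 × (-6.7%) = 13.936%.
New Q ≈ 473 × (1 + 0.13936) = 538.9.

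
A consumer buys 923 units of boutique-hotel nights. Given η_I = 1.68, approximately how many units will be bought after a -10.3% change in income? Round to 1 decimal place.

763.3

%ΔQ ≈ η × %ΔI = 1.68 × (-10.3%) = -17.304%.
New Q ≈ 923 × (1 − 0.17304) = 763.3.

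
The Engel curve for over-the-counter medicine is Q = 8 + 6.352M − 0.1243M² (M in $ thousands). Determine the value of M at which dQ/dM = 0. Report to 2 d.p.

dQ/dM = 6.352 − 0.2486M.
The good is inferior where dQ/dM < 0. Setting dQ/dM = 0 gives M = 6.352 / 0.2486 = 25.55.

25.55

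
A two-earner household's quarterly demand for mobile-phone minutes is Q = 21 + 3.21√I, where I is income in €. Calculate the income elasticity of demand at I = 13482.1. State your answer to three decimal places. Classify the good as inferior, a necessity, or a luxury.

0.473 (necessity)

At I = 13482.1: Q = 393.721.
dQ/dI = 3.21/(2√I) = 0.0138228 at this income.
η = (dQ/dI)·(I/Q) = 0.0138228 × (13482.1/393.721) = 0.473.
Since 0 < η < 1, the good is a necessity.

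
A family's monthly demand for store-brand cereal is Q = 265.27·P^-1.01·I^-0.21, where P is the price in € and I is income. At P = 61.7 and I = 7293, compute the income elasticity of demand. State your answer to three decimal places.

-0.210

For a multiplicative demand Q = A·P^α·I^β, the income elasticity is β everywhere.
Here β = -0.21, so η = -0.210.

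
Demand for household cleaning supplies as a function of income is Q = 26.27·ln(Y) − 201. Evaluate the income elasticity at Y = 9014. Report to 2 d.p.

0.69

At Y = 9014: Q = 38.229.
dQ/dY = 26.27/Y = 0.00291436 at this income.
η = (dQ/dY)·(Y/Q) = 0.00291436 × (9014/38.229) = 0.69.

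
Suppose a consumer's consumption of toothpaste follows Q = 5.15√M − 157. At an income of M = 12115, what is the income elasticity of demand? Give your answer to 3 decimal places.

At M = 12115: Q = 409.851.
dQ/dM = 5.15/(2√M) = 0.0233946 at this income.
η = (dQ/dM)·(M/Q) = 0.0233946 × (12115/409.851) = 0.692.

0.692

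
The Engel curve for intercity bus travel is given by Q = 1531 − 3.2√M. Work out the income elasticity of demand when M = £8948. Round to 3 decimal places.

-0.123

At M = 8948: Q = 1228.300.
dQ/dM = -3.2/(2√M) = -0.0169144 at this income.
η = (dQ/dM)·(M/Q) = -0.0169144 × (8948/1228.300) = -0.123.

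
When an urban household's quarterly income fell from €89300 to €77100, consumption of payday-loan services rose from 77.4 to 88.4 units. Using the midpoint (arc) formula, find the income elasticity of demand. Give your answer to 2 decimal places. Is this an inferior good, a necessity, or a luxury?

ΔQ = 88.4 − 77.4 = 11; midpoint Q̄ = (77.4 + 88.4)/2 = 82.9.
ΔI = 77100 − 89300 = -12200; midpoint Ī = (89300 + 77100)/2 = 83200.
η = (ΔQ/Q̄) ÷ (ΔI/Ī) = (11/82.9) ÷ (-12200/83200) = -0.90.
η < 0 ⇒ inferior good.

-0.90 (inferior good)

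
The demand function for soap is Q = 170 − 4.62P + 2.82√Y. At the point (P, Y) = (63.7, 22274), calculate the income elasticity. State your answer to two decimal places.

0.71

At P = 63.7, Y = 22274: Q = 296.576.
Holding P constant, ∂Q/∂Y = 2.82/(2√Y) = 0.00944757.
η_Y = (∂Q/∂Y)·(Y/Q) = 0.00944757 × (22274/296.576) = 0.71.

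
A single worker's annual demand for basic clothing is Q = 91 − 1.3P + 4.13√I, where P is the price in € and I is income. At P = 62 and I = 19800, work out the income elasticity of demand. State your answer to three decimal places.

0.491

At P = 62, I = 19800: Q = 591.543.
Holding P constant, ∂Q/∂I = 4.13/(2√I) = 0.0146753.
η_I = (∂Q/∂I)·(I/Q) = 0.0146753 × (19800/591.543) = 0.491.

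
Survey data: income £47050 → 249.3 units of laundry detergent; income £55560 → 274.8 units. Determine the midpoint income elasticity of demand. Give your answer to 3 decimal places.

ΔQ = 274.8 − 249.3 = 25.5; midpoint Q̄ = (249.3 + 274.8)/2 = 262.05.
ΔI = 55560 − 47050 = 8510; midpoint Ī = (47050 + 55560)/2 = 51305.
η = (ΔQ/Q̄) ÷ (ΔI/Ī) = (25.5/262.05) ÷ (8510/51305) = 0.587.

0.587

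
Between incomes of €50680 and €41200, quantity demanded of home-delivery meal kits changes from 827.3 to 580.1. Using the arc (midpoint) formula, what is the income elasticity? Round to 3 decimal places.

1.702

ΔQ = 580.1 − 827.3 = -247.2; midpoint Q̄ = (827.3 + 580.1)/2 = 703.7.
ΔI = 41200 − 50680 = -9480; midpoint Ī = (50680 + 41200)/2 = 45940.
η = (ΔQ/Q̄) ÷ (ΔI/Ī) = (-247.2/703.7) ÷ (-9480/45940) = 1.702.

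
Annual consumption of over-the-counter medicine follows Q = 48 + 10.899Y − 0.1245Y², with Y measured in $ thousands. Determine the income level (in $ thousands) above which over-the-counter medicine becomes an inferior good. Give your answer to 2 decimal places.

dQ/dY = 10.899 − 0.249Y.
The good is inferior where dQ/dY < 0. Setting dQ/dY = 0 gives Y = 10.899 / 0.249 = 43.77.

43.77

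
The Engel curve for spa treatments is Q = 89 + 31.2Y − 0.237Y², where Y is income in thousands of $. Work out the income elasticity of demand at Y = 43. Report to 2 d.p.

0.47

At Y = 43: Q = 992.3870.
dQ/dY = 31.2 − 0.474Y = 10.81800.
η = (dQ/dY)·(Y/Q) = 10.81800 × (43/992.3870) = 0.47.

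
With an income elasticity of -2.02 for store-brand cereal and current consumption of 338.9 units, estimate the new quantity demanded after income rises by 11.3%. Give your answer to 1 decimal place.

261.5

%ΔQ ≈ η × %ΔI = -2.02 × 11.3% = -22.826%.
New Q ≈ 338.9 × (1 − 0.22826) = 261.5.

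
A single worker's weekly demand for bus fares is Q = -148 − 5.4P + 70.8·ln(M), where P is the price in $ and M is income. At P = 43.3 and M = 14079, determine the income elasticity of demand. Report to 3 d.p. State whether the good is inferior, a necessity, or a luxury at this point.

At P = 43.3, M = 14079: Q = 294.493.
Holding P constant, ∂Q/∂M = 70.8/M = 0.00502877.
η_M = (∂Q/∂M)·(M/Q) = 0.00502877 × (14079/294.493) = 0.240.
Since 0 < η < 1, this is a necessity.

0.240 (necessity)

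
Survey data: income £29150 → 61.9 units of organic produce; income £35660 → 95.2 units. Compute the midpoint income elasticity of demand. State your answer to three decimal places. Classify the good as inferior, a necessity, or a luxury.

ΔQ = 95.2 − 61.9 = 33.3; midpoint Q̄ = (61.9 + 95.2)/2 = 78.55.
ΔI = 35660 − 29150 = 6510; midpoint Ī = (29150 + 35660)/2 = 32405.
η = (ΔQ/Q̄) ÷ (ΔI/Ī) = (33.3/78.55) ÷ (6510/32405) = 2.110.
η > 1 ⇒ luxury.

2.110 (luxury)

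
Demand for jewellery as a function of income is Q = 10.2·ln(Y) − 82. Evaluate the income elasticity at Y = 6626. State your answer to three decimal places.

1.317

At Y = 6626: Q = 7.747.
dQ/dY = 10.2/Y = 0.00153939 at this income.
η = (dQ/dY)·(Y/Q) = 0.00153939 × (6626/7.747) = 1.317.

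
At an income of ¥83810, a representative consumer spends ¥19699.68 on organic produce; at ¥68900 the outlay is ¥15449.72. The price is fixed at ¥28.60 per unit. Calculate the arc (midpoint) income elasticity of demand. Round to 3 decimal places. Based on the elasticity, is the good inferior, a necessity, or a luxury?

1.238 (luxury)

With a constant price, Q₁ = 19699.68/28.60 = 688.800 and Q₂ = 15449.72/28.60 = 540.200 (equivalently, work directly with expenditure since P cancels).
Midpoint %ΔQ = (15449.72 − 19699.68)/17574.70 = -0.24182; midpoint %ΔI = (68900 − 83810)/76355 = -0.19527.
η = -0.24182 / -0.19527 = 1.238.
η > 1 ⇒ luxury.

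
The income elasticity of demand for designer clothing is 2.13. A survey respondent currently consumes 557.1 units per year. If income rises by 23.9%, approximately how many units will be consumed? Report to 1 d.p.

%ΔQ ≈ η × %ΔI = 2.13 × 23.9% = 50.907%.
New Q ≈ 557.1 × (1 + 0.50907) = 840.7.

840.7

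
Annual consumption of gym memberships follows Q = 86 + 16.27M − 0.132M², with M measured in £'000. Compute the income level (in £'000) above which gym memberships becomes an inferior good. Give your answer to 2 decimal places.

61.63

dQ/dM = 16.27 − 0.264M.
The good is inferior where dQ/dM < 0. Setting dQ/dM = 0 gives M = 16.27 / 0.264 = 61.63.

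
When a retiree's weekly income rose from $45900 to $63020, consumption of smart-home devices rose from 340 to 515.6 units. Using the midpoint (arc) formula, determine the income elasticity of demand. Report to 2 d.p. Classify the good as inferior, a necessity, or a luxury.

ΔQ = 515.6 − 340 = 175.6; midpoint Q̄ = (340 + 515.6)/2 = 427.8.
ΔI = 63020 − 45900 = 17120; midpoint Ī = (45900 + 63020)/2 = 54460.
η = (ΔQ/Q̄) ÷ (ΔI/Ī) = (175.6/427.8) ÷ (17120/54460) = 1.31.
η > 1 ⇒ luxury.

1.31 (luxury)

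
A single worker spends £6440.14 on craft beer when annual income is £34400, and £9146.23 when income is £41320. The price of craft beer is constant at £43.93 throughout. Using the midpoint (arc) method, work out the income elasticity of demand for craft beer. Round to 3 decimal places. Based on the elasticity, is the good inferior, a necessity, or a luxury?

1.900 (luxury)

With a constant price, Q₁ = 6440.14/43.93 = 146.600 and Q₂ = 9146.23/43.93 = 208.200 (equivalently, work directly with expenditure since P cancels).
Midpoint %ΔQ = (9146.23 − 6440.14)/7793.19 = 0.34724; midpoint %ΔI = (41320 − 34400)/37860 = 0.18278.
η = 0.34724 / 0.18278 = 1.900.
η > 1 ⇒ luxury.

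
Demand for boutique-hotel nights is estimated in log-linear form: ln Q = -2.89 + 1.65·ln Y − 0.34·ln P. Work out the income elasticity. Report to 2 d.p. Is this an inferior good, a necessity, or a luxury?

1.65 (luxury)

In a log-linear demand, the coefficient on ln Y is the income elasticity.
So η = 1.65.
η > 1 ⇒ luxury.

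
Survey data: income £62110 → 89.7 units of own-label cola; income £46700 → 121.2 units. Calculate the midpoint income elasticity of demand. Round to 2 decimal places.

-1.05

ΔQ = 121.2 − 89.7 = 31.5; midpoint Q̄ = (89.7 + 121.2)/2 = 105.45.
ΔI = 46700 − 62110 = -15410; midpoint Ī = (62110 + 46700)/2 = 54405.
η = (ΔQ/Q̄) ÷ (ΔI/Ī) = (31.5/105.45) ÷ (-15410/54405) = -1.05.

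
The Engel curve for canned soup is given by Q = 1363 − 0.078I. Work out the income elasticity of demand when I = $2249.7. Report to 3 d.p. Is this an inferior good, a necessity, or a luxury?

At I = 2249.7: Q = 1187.523.
dQ/dI = −0.078.
η = (dQ/dI)·(I/Q) = -0.078 × (2249.7/1187.523) = -0.148.
Since η < 0, the good is an inferior good.

-0.148 (inferior good)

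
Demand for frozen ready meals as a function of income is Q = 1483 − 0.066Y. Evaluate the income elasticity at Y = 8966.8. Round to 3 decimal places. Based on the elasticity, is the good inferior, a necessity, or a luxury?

At Y = 8966.8: Q = 891.191.
dQ/dY = −0.066.
η = (dQ/dY)·(Y/Q) = -0.066 × (8966.8/891.191) = -0.664.
Since η < 0, the good is an inferior good.

-0.664 (inferior good)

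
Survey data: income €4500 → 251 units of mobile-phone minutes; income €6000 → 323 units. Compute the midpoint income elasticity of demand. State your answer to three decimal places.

ΔQ = 323 − 251 = 72; midpoint Q̄ = (251 + 323)/2 = 287.
ΔI = 6000 − 4500 = 1500; midpoint Ī = (4500 + 6000)/2 = 5250.
η = (ΔQ/Q̄) ÷ (ΔI/Ī) = (72/287) ÷ (1500/5250) = 0.878.

0.878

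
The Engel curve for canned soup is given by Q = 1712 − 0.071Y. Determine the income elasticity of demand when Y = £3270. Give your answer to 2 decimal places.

At Y = 3270: Q = 1479.830.
dQ/dY = −0.071.
η = (dQ/dY)·(Y/Q) = -0.071 × (3270/1479.830) = -0.16.

-0.16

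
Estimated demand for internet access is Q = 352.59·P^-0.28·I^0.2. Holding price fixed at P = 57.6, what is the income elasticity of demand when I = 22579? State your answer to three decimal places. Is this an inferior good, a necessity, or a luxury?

For a multiplicative demand Q = A·P^α·I^β, the income elasticity is β everywhere.
Here β = 0.2, so η = 0.200.
Since 0 < η < 1, this is a necessity.

0.200 (necessity)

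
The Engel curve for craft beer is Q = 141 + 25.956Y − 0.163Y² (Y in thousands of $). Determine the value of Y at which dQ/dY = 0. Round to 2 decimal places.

dQ/dY = 25.956 − 0.326Y.
The good is inferior where dQ/dY < 0. Setting dQ/dY = 0 gives Y = 25.956 / 0.326 = 79.62.

79.62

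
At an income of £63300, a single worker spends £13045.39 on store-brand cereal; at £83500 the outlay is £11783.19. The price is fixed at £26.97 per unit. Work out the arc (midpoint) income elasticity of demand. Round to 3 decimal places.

With a constant price, Q₁ = 13045.39/26.97 = 483.700 and Q₂ = 11783.19/26.97 = 436.900 (equivalently, work directly with expenditure since P cancels).
Midpoint %ΔQ = (11783.19 − 13045.39)/12414.29 = -0.10167; midpoint %ΔI = (83500 − 63300)/73400 = 0.27520.
η = -0.10167 / 0.27520 = -0.369.

-0.369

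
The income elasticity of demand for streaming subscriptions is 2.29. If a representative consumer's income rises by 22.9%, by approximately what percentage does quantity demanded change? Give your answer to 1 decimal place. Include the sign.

52.4%

%ΔQ ≈ η × %ΔI = 2.29 × 22.9% = 52.4%.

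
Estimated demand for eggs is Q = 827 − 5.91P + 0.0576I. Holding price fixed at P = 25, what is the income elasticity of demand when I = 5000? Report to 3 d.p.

At P = 25, I = 5000: Q = 967.250.
Holding P constant, ∂Q/∂I = 0.0576.
η_I = (∂Q/∂I)·(I/Q) = 0.0576 × (5000/967.250) = 0.298.

0.298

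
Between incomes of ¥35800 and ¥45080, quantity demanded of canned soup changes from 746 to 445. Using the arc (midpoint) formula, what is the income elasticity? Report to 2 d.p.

-2.20

ΔQ = 445 − 746 = -301; midpoint Q̄ = (746 + 445)/2 = 595.5.
ΔI = 45080 − 35800 = 9280; midpoint Ī = (35800 + 45080)/2 = 40440.
η = (ΔQ/Q̄) ÷ (ΔI/Ī) = (-301/595.5) ÷ (9280/40440) = -2.20.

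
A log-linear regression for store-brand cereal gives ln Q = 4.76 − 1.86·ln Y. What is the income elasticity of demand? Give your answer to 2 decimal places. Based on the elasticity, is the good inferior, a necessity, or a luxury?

-1.86 (inferior good)

In a log-linear demand, the coefficient on ln Y is the income elasticity.
So η = -1.86.
η < 0 ⇒ inferior good.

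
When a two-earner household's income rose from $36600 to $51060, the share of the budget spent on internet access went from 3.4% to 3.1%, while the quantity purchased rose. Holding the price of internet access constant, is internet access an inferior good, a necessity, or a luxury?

necessity

Quantity rises but the budget share falls as income rises, so 0 < η < 1.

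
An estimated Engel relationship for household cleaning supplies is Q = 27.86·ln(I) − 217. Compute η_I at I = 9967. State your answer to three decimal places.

At I = 9967: Q = 39.508.
dQ/dI = 27.86/I = 0.00279522 at this income.
η = (dQ/dI)·(I/Q) = 0.00279522 × (9967/39.508) = 0.705.

0.705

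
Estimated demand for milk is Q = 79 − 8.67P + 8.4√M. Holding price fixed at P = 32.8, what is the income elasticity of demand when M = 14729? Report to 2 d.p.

0.63

At P = 32.8, M = 14729: Q = 814.074.
Holding P constant, ∂Q/∂M = 8.4/(2√M) = 0.0346069.
η_M = (∂Q/∂M)·(M/Q) = 0.0346069 × (14729/814.074) = 0.63.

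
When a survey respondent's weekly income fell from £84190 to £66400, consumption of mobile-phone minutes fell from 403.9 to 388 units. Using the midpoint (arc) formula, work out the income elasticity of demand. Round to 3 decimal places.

ΔQ = 388 − 403.9 = -15.9; midpoint Q̄ = (403.9 + 388)/2 = 395.95.
ΔI = 66400 − 84190 = -17790; midpoint Ī = (84190 + 66400)/2 = 75295.
η = (ΔQ/Q̄) ÷ (ΔI/Ī) = (-15.9/395.95) ÷ (-17790/75295) = 0.170.

0.170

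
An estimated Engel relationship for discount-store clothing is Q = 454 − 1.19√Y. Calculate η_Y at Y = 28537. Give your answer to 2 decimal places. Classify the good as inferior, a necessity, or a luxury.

At Y = 28537: Q = 252.975.
dQ/dY = -1.19/(2√Y) = -0.00352219 at this income.
η = (dQ/dY)·(Y/Q) = -0.00352219 × (28537/252.975) = -0.40.
Since η < 0, the good is an inferior good.

-0.40 (inferior good)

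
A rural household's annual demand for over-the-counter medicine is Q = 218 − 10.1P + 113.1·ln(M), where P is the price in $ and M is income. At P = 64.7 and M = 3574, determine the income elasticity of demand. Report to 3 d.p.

0.231

At P = 64.7, M = 3574: Q = 489.851.
Holding P constant, ∂Q/∂M = 113.1/M = 0.0316452.
η_M = (∂Q/∂M)·(M/Q) = 0.0316452 × (3574/489.851) = 0.231.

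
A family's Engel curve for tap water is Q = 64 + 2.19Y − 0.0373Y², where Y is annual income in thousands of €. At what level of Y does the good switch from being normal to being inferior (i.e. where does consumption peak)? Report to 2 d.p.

dQ/dY = 2.19 − 0.0746Y.
The good is inferior where dQ/dY < 0. Setting dQ/dY = 0 gives Y = 2.19 / 0.0746 = 29.36.

29.36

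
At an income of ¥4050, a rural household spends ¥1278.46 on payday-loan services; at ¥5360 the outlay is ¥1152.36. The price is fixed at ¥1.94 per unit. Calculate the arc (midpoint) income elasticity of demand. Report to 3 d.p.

With a constant price, Q₁ = 1278.46/1.94 = 659.000 and Q₂ = 1152.36/1.94 = 594.000 (equivalently, work directly with expenditure since P cancels).
Midpoint %ΔQ = (1152.36 − 1278.46)/1215.41 = -0.10375; midpoint %ΔI = (5360 − 4050)/4705 = 0.27843.
η = -0.10375 / 0.27843 = -0.373.

-0.373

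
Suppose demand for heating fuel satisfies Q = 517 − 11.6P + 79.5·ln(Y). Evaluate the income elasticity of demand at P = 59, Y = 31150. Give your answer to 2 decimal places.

0.12

At P = 59, Y = 31150: Q = 655.152.
Holding P constant, ∂Q/∂Y = 79.5/Y = 0.00255217.
η_Y = (∂Q/∂Y)·(Y/Q) = 0.00255217 × (31150/655.152) = 0.12.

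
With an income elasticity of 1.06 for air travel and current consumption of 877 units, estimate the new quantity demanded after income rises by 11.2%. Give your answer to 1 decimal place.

981.1

%ΔQ ≈ η × %ΔI = 1.06 × 11.2% = 11.872%.
New Q ≈ 877 × (1 + 0.11872) = 981.1.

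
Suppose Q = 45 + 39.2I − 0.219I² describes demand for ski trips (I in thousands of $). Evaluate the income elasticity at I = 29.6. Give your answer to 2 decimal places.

At I = 29.6: Q = 1013.4410.
dQ/dI = 39.2 − 0.438I = 26.23520.
η = (dQ/dI)·(I/Q) = 26.23520 × (29.6/1013.4410) = 0.77.

0.77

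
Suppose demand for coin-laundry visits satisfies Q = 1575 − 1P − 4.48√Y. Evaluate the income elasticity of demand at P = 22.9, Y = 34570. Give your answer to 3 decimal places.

At P = 22.9, Y = 34570: Q = 719.133.
Holding P constant, ∂Q/∂Y = -4.48/(2√Y) = -0.0120475.
η_Y = (∂Q/∂Y)·(Y/Q) = -0.0120475 × (34570/719.133) = -0.579.

-0.579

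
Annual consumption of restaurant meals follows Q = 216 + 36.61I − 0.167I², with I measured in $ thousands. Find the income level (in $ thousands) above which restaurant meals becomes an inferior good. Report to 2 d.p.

109.61

dQ/dI = 36.61 − 0.334I.
The good is inferior where dQ/dI < 0. Setting dQ/dI = 0 gives I = 36.61 / 0.334 = 109.61.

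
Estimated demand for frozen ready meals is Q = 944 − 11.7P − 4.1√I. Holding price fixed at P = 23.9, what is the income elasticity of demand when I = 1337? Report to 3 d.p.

At P = 23.9, I = 1337: Q = 514.453.
Holding P constant, ∂Q/∂I = -4.1/(2√I) = -0.0560645.
η_I = (∂Q/∂I)·(I/Q) = -0.0560645 × (1337/514.453) = -0.146.

-0.146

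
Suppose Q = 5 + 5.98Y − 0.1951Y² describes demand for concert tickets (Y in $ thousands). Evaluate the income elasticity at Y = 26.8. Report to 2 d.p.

At Y = 26.8: Q = 25.1354.
dQ/dY = 5.98 − 0.3902Y = -4.47736.
η = (dQ/dY)·(Y/Q) = -4.47736 × (26.8/25.1354) = -4.77.

-4.77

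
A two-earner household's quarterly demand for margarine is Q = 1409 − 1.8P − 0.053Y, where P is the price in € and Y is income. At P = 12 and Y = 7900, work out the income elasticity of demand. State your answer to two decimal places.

-0.43

At P = 12, Y = 7900: Q = 968.700.
Holding P constant, ∂Q/∂Y = −0.053.
η_Y = (∂Q/∂Y)·(Y/Q) = -0.053 × (7900/968.700) = -0.43.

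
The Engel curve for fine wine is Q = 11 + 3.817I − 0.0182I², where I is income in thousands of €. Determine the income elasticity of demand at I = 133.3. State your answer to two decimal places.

At I = 133.3: Q = 196.4123.
dQ/dI = 3.817 − 0.0364I = -1.03512.
η = (dQ/dI)·(I/Q) = -1.03512 × (133.3/196.4123) = -0.70.

-0.70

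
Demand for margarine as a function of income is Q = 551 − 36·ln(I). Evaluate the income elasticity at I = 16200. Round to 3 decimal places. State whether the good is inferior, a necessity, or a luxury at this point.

At I = 16200: Q = 202.060.
dQ/dI = -36/I = -0.00222222 at this income.
η = (dQ/dI)·(I/Q) = -0.00222222 × (16200/202.060) = -0.178.
Since η < 0, the good is an inferior good.

-0.178 (inferior good)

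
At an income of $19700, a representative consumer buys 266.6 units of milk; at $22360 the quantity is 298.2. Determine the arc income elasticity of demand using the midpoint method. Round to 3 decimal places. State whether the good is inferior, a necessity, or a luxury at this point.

0.885 (necessity)

ΔQ = 298.2 − 266.6 = 31.6; midpoint Q̄ = (266.6 + 298.2)/2 = 282.4.
ΔI = 22360 − 19700 = 2660; midpoint Ī = (19700 + 22360)/2 = 21030.
η = (ΔQ/Q̄) ÷ (ΔI/Ī) = (31.6/282.4) ÷ (2660/21030) = 0.885.
0 < η < 1 ⇒ necessity.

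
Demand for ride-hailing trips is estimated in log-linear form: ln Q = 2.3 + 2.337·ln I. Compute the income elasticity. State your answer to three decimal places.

In a log-linear demand, the coefficient on ln I is the income elasticity.
So η = 2.337.

2.337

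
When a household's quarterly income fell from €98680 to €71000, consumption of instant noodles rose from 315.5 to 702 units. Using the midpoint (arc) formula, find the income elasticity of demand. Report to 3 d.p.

ΔQ = 702 − 315.5 = 386.5; midpoint Q̄ = (315.5 + 702)/2 = 508.75.
ΔI = 71000 − 98680 = -27680; midpoint Ī = (98680 + 71000)/2 = 84840.
η = (ΔQ/Q̄) ÷ (ΔI/Ī) = (386.5/508.75) ÷ (-27680/84840) = -2.329.

-2.329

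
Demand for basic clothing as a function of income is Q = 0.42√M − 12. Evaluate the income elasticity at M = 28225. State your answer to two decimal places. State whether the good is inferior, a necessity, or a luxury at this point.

0.60 (necessity)

At M = 28225: Q = 58.561.
dQ/dM = 0.42/(2√M) = 0.00124998 at this income.
η = (dQ/dM)·(M/Q) = 0.00124998 × (28225/58.561) = 0.60.
Since 0 < η < 1, the good is a necessity.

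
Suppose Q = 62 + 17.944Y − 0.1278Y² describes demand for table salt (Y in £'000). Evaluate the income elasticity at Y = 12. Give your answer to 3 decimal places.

0.689

At Y = 12: Q = 258.9248.
dQ/dY = 17.944 − 0.2556Y = 14.87680.
η = (dQ/dY)·(Y/Q) = 14.87680 × (12/258.9248) = 0.689.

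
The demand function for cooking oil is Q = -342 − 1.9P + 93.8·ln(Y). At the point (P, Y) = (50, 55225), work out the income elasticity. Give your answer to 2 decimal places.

At P = 50, Y = 55225: Q = 587.218.
Holding P constant, ∂Q/∂Y = 93.8/Y = 0.00169851.
η_Y = (∂Q/∂Y)·(Y/Q) = 0.00169851 × (55225/587.218) = 0.16.

0.16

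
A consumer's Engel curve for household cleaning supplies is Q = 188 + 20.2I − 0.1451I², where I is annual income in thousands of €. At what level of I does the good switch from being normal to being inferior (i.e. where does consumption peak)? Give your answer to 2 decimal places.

dQ/dI = 20.2 − 0.2902I.
The good is inferior where dQ/dI < 0. Setting dQ/dI = 0 gives I = 20.2 / 0.2902 = 69.61.

69.61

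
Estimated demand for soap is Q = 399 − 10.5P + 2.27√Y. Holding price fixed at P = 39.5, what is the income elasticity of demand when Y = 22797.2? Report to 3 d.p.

At P = 39.5, Y = 22797.2: Q = 326.991.
Holding P constant, ∂Q/∂Y = 2.27/(2√Y) = 0.00751718.
η_Y = (∂Q/∂Y)·(Y/Q) = 0.00751718 × (22797.2/326.991) = 0.524.

0.524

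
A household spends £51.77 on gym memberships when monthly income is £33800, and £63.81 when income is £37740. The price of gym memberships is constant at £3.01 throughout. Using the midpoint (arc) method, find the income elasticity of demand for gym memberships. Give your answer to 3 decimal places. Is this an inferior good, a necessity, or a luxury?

1.891 (luxury)

With a constant price, Q₁ = 51.77/3.01 = 17.199 and Q₂ = 63.81/3.01 = 21.199 (equivalently, work directly with expenditure since P cancels).
Midpoint %ΔQ = (63.81 − 51.77)/57.79 = 0.20834; midpoint %ΔI = (37740 − 33800)/35770 = 0.11015.
η = 0.20834 / 0.11015 = 1.891.
η > 1 ⇒ luxury.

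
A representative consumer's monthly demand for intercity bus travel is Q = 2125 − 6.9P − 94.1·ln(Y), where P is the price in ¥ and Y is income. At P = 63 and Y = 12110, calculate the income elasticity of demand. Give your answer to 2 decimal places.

At P = 63, Y = 12110: Q = 805.592.
Holding P constant, ∂Q/∂Y = -94.1/Y = -0.00777044.
η_Y = (∂Q/∂Y)·(Y/Q) = -0.00777044 × (12110/805.592) = -0.12.

-0.12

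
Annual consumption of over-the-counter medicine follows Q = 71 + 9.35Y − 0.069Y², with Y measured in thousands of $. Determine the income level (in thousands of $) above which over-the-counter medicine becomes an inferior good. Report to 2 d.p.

67.75

dQ/dY = 9.35 − 0.138Y.
The good is inferior where dQ/dY < 0. Setting dQ/dY = 0 gives Y = 9.35 / 0.138 = 67.75.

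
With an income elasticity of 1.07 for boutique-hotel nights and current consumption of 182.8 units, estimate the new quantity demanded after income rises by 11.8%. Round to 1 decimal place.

%ΔQ ≈ η × %ΔI = 1.07 × 11.8% = 12.626%.
New Q ≈ 182.8 × (1 + 0.12626) = 205.9.

205.9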